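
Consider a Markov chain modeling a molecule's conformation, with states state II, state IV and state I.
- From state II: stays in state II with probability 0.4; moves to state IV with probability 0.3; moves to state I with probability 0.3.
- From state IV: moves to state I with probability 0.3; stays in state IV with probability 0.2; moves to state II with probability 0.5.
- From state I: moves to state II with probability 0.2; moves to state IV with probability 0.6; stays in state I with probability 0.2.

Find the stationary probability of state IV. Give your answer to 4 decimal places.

0.3471

Let the stationary distribution be π with π = πP and π_1 + π_2 + π_3 = 1.
π_1 = 0.4·π_1 + 0.5·π_2 + 0.2·π_3
π_2 = 0.3·π_1 + 0.2·π_2 + 0.6·π_3
Solving with the normalization constraint gives π = (0.3802, 0.3471, 0.2727).
So the stationary probability of state IV is 0.3471.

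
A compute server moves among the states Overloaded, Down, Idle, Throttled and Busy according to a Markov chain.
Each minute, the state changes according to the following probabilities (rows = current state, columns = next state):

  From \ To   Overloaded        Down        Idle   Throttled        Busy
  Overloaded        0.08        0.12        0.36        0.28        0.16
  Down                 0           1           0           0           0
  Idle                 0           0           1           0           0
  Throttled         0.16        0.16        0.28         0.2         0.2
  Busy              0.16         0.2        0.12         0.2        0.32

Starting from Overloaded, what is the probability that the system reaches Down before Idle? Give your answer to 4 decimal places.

Let h(s) be the probability of absorption at Down starting from transient state s. Then h(Down) = 1 and h(Idle) = 0. By first-step analysis:
h(Overloaded) = 0.08·h(Overloaded) + 0.12·1 + 0.36·0 + 0.28·h(Throttled) + 0.16·h(Busy)
h(Throttled) = 0.16·h(Overloaded) + 0.16·1 + 0.28·0 + 0.2·h(Throttled) + 0.2·h(Busy)
h(Busy) = 0.16·h(Overloaded) + 0.2·1 + 0.12·0 + 0.2·h(Throttled) + 0.32·h(Busy)
Solving: h(Overloaded) = 0.3333, h(Throttled) = 0.3883, h(Busy) = 0.4868.
Starting from Overloaded, the probability is 0.3333.

0.3333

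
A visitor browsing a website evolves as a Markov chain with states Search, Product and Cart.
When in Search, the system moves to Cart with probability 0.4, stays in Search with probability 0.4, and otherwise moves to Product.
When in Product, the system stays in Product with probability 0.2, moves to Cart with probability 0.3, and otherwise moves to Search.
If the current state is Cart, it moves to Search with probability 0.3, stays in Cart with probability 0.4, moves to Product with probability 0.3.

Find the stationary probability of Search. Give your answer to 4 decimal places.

0.3861

Let the stationary distribution be π with π = πP and π_1 + π_2 + π_3 = 1.
π_1 = 0.4·π_1 + 0.5·π_2 + 0.3·π_3
π_2 = 0.2·π_1 + 0.2·π_2 + 0.3·π_3
Solving with the normalization constraint gives π = (0.3861, 0.2376, 0.3762).
So the stationary probability of Search is 0.3861.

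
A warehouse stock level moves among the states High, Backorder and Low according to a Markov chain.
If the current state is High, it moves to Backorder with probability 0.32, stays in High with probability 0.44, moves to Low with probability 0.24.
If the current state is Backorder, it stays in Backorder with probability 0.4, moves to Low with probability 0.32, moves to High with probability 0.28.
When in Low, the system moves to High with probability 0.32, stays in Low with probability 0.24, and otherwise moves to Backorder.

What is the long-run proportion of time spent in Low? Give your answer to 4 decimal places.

0.2707

Let the stationary distribution be π with π = πP and π_1 + π_2 + π_3 = 1.
π_1 = 0.44·π_1 + 0.28·π_2 + 0.32·π_3
π_2 = 0.32·π_1 + 0.4·π_2 + 0.44·π_3
Solving with the normalization constraint gives π = (0.3462, 0.3831, 0.2707).
So the stationary probability of Low is 0.2707.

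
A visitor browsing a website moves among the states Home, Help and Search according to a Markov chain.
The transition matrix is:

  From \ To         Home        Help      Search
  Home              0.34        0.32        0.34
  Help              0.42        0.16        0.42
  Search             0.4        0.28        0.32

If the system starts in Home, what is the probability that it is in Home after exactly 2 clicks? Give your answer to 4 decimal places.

0.3860

Sum over the intermediate state after 1 click:
P = P(Home→Home)·P(Home→Home) + P(Home→Help)·P(Help→Home) + P(Home→Search)·P(Search→Home)
  = 0.34×0.34 + 0.32×0.42 + 0.34×0.4
  = 0.1156 + 0.1344 + 0.1360 = 0.3860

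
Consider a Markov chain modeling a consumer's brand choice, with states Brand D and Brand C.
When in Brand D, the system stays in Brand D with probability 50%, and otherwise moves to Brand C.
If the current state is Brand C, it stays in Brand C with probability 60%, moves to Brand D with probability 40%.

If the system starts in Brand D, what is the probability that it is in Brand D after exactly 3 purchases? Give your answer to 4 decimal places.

Propagate the distribution vector 3 purchases from Brand D.
After 0 purchases: (1.0000, 0.0000)
After 1 purchase: (0.5000, 0.5000)
After 2 purchases: (0.4500, 0.5500)
After 3 purchases: (0.4450, 0.5550)
P(in Brand D after 3 purchases) = 0.4450

0.4450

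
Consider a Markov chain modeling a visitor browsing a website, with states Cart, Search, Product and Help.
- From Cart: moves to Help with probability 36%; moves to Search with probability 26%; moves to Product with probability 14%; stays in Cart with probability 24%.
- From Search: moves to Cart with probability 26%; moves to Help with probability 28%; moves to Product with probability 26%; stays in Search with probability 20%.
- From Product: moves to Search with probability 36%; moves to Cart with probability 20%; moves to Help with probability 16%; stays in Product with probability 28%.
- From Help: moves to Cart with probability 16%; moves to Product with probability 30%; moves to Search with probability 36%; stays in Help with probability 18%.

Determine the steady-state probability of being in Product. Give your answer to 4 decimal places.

Let the stationary distribution be π with π = πP and π_1 + π_2 + π_3 + π_4 = 1.
π_1 = 0.24·π_1 + 0.26·π_2 + 0.2·π_3 + 0.16·π_4
π_2 = 0.26·π_1 + 0.2·π_2 + 0.36·π_3 + 0.36·π_4
π_3 = 0.14·π_1 + 0.26·π_2 + 0.28·π_3 + 0.3·π_4
Solving with the normalization constraint gives π = (0.2164, 0.2917, 0.2487, 0.2432).
So the stationary probability of Product is 0.2487.

0.2487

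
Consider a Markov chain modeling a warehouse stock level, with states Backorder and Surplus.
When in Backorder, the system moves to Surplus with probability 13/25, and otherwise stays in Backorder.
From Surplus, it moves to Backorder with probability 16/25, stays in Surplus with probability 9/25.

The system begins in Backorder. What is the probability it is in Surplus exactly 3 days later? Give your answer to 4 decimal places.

0.4501

Propagate the distribution vector 3 days from Backorder.
After 0 days: (1.0000, 0.0000)
After 1 day: (0.4800, 0.5200)
After 2 days: (0.5632, 0.4368)
After 3 days: (0.5499, 0.4501)
P(in Surplus after 3 days) = 0.4501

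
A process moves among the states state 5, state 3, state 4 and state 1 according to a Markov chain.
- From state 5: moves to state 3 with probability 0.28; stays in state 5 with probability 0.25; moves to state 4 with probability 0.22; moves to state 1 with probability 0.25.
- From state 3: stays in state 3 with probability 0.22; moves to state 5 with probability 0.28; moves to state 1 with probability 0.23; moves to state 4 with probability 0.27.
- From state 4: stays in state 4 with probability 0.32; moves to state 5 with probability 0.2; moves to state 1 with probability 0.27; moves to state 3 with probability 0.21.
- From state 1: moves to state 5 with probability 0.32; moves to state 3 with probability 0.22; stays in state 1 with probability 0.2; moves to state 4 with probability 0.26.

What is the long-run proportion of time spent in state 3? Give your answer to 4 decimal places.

Let the stationary distribution be π with π = πP and π_1 + π_2 + π_3 + π_4 = 1.
π_1 = 0.25·π_1 + 0.28·π_2 + 0.2·π_3 + 0.32·π_4
π_2 = 0.28·π_1 + 0.22·π_2 + 0.21·π_3 + 0.22·π_4
π_3 = 0.22·π_1 + 0.27·π_2 + 0.32·π_3 + 0.26·π_4
Solving with the normalization constraint gives π = (0.2603, 0.2329, 0.2680, 0.2388).
So the stationary probability of state 3 is 0.2329.

0.2329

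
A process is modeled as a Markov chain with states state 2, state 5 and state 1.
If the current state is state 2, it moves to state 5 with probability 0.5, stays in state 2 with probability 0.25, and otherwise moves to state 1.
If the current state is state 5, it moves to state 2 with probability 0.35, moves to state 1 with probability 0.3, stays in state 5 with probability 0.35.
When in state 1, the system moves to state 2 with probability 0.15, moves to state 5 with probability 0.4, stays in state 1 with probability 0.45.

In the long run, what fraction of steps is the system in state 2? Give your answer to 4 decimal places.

Let the stationary distribution be π with π = πP and π_1 + π_2 + π_3 = 1.
π_1 = 0.25·π_1 + 0.35·π_2 + 0.15·π_3
π_2 = 0.5·π_1 + 0.35·π_2 + 0.4·π_3
Solving with the normalization constraint gives π = (0.2568, 0.4054, 0.3378).
So the stationary probability of state 2 is 0.2568.

0.2568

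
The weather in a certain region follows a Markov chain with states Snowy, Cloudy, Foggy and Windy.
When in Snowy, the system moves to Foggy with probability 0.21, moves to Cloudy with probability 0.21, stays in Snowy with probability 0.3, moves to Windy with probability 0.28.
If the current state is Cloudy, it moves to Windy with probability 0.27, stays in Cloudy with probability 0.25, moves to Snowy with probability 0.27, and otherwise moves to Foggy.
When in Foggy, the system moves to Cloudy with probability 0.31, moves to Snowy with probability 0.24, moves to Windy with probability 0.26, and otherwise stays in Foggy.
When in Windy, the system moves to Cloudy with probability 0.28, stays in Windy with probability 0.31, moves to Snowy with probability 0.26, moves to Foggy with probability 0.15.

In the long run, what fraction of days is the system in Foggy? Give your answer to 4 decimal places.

Let the stationary distribution be π with π = πP and π_1 + π_2 + π_3 + π_4 = 1.
π_1 = 0.3·π_1 + 0.27·π_2 + 0.24·π_3 + 0.26·π_4
π_2 = 0.21·π_1 + 0.25·π_2 + 0.31·π_3 + 0.28·π_4
π_3 = 0.21·π_1 + 0.21·π_2 + 0.19·π_3 + 0.15·π_4
Solving with the normalization constraint gives π = (0.2696, 0.2590, 0.1893, 0.2821).
So the stationary probability of Foggy is 0.1893.

0.1893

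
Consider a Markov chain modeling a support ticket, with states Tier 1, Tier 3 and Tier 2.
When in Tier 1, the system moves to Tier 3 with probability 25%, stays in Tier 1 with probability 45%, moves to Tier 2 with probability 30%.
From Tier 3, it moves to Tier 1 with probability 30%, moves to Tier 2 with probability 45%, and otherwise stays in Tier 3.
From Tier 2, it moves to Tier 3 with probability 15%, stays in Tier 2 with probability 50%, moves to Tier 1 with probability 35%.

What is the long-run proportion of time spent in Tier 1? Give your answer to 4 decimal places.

0.3773

Let the stationary distribution be π with π = πP and π_1 + π_2 + π_3 = 1.
π_1 = 0.45·π_1 + 0.3·π_2 + 0.35·π_3
π_2 = 0.25·π_1 + 0.25·π_2 + 0.15·π_3
Solving with the normalization constraint gives π = (0.3773, 0.2086, 0.4141).
So the stationary probability of Tier 1 is 0.3773.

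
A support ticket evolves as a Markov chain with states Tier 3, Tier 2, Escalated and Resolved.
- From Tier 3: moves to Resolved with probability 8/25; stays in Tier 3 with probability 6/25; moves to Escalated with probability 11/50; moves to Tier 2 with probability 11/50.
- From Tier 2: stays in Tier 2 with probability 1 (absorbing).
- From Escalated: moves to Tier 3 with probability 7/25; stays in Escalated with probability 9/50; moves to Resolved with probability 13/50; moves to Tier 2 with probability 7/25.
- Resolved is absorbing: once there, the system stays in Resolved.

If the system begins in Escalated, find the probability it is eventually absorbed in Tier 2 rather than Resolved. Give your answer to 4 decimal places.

Let h(s) be the probability of absorption at Tier 2 starting from transient state s. Then h(Tier 2) = 1 and h(Resolved) = 0. By first-step analysis:
h(Tier 3) = 0.24·h(Tier 3) + 0.22·1 + 0.22·h(Escalated) + 0.32·0
h(Escalated) = 0.28·h(Tier 3) + 0.28·1 + 0.18·h(Escalated) + 0.26·0
Solving: h(Tier 3) = 0.4309, h(Escalated) = 0.4886.
Starting from Escalated, the probability is 0.4886.

0.4886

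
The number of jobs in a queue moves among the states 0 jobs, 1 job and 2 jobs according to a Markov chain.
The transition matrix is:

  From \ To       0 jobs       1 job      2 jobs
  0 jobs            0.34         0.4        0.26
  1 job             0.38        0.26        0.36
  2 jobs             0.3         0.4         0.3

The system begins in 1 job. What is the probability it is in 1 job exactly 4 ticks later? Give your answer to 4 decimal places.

0.3511

Propagate the distribution vector 4 ticks from 1 job.
After 0 ticks: (0.0000, 1.0000, 0.0000)
After 1 tick: (0.3800, 0.2600, 0.3600)
After 2 ticks: (0.3360, 0.3636, 0.3004)
After 3 ticks: (0.3425, 0.3491, 0.3084)
After 4 ticks: (0.3416, 0.3511, 0.3072)
P(in 1 job after 4 ticks) = 0.3511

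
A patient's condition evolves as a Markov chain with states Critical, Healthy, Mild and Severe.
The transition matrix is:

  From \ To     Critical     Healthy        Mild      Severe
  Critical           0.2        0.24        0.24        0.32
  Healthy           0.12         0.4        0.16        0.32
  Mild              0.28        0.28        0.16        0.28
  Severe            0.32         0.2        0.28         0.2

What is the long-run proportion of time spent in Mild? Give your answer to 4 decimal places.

Let the stationary distribution be π with π = πP and π_1 + π_2 + π_3 + π_4 = 1.
π_1 = 0.2·π_1 + 0.12·π_2 + 0.28·π_3 + 0.32·π_4
π_2 = 0.24·π_1 + 0.4·π_2 + 0.28·π_3 + 0.2·π_4
π_3 = 0.24·π_1 + 0.16·π_2 + 0.16·π_3 + 0.28·π_4
Solving with the normalization constraint gives π = (0.2277, 0.2825, 0.2116, 0.2782).
So the stationary probability of Mild is 0.2116.

0.2116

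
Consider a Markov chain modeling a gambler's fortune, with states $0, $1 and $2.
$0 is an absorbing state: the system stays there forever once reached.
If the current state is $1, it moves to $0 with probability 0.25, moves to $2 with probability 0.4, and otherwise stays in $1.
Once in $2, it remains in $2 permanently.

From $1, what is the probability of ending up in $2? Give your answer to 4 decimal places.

Let h(s) be the probability of absorption at $2 starting from transient state s. Then h($2) = 1 and h($0) = 0. By first-step analysis:
h($1) = 0.25·0 + 0.35·h($1) + 0.4·1
Solving: h($1) = 0.6154.
Starting from $1, the probability is 0.6154.

0.6154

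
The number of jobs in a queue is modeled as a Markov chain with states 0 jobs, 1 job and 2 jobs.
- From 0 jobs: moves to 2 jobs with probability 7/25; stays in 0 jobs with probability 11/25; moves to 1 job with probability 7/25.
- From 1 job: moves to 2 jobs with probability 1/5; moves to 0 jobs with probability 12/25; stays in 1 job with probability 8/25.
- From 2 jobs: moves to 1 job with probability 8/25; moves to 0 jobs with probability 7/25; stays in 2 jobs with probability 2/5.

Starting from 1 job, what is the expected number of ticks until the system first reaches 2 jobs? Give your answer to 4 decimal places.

Let t(s) be the expected number of ticks to first reach 2 jobs from state s, with t(2 jobs) = 0. Conditioning on the first tick:
t(0 jobs) = 1 + 0.44·t(0 jobs) + 0.28·t(1 job)
t(1 job) = 1 + 0.48·t(0 jobs) + 0.32·t(1 job)
Solving: t(0 jobs) = 3.8961, t(1 job) = 4.2208.
Expected ticks from 1 job to 2 jobs: 4.2208.

4.2208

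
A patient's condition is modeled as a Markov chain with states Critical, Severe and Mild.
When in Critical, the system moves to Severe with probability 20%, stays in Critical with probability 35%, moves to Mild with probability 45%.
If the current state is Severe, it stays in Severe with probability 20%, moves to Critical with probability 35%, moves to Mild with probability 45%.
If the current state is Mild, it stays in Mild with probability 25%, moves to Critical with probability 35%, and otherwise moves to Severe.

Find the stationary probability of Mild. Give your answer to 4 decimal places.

Let the stationary distribution be π with π = πP and π_1 + π_2 + π_3 = 1.
π_1 = 0.35·π_1 + 0.35·π_2 + 0.35·π_3
π_2 = 0.2·π_1 + 0.2·π_2 + 0.4·π_3
Solving with the normalization constraint gives π = (0.3500, 0.2750, 0.3750).
So the stationary probability of Mild is 0.3750.

0.3750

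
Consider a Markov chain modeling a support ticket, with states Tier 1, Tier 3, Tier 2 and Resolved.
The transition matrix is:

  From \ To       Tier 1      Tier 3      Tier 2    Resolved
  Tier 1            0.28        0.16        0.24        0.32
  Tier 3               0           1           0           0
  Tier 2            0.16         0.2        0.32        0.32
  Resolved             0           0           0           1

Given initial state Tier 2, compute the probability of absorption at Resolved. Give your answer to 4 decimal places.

0.6241

Let h(s) be the probability of absorption at Resolved starting from transient state s. Then h(Resolved) = 1 and h(Tier 3) = 0. By first-step analysis:
h(Tier 1) = 0.28·h(Tier 1) + 0.16·0 + 0.24·h(Tier 2) + 0.32·1
h(Tier 2) = 0.16·h(Tier 1) + 0.2·0 + 0.32·h(Tier 2) + 0.32·1
Solving: h(Tier 1) = 0.6525, h(Tier 2) = 0.6241.
Starting from Tier 2, the probability is 0.6241.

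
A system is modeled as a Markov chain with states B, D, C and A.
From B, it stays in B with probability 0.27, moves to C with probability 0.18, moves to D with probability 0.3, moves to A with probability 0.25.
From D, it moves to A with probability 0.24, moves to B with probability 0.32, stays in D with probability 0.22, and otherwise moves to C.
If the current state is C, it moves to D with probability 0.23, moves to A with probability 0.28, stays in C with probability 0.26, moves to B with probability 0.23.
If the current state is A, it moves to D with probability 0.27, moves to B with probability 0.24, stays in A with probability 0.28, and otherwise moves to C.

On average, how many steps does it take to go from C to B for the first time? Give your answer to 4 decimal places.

Let t(s) be the expected number of steps to first reach B from state s, with t(B) = 0. Conditioning on the first step:
t(D) = 1 + 0.22·t(D) + 0.22·t(C) + 0.24·t(A)
t(C) = 1 + 0.23·t(D) + 0.26·t(C) + 0.28·t(A)
t(A) = 1 + 0.27·t(D) + 0.21·t(C) + 0.28·t(A)
Solving: t(D) = 3.5860, t(C) = 3.9345, t(A) = 3.8812.
Expected steps from C to B: 3.9345.

3.9345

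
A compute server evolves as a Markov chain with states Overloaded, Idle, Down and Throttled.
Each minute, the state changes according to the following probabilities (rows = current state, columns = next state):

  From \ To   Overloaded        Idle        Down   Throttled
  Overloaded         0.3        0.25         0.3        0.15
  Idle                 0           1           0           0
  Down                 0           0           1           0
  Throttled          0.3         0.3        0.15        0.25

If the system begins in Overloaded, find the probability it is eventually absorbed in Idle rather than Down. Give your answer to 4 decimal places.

0.4844

Let h(s) be the probability of absorption at Idle starting from transient state s. Then h(Idle) = 1 and h(Down) = 0. By first-step analysis:
h(Overloaded) = 0.3·h(Overloaded) + 0.25·1 + 0.3·0 + 0.15·h(Throttled)
h(Throttled) = 0.3·h(Overloaded) + 0.3·1 + 0.15·0 + 0.25·h(Throttled)
Solving: h(Overloaded) = 0.4844, h(Throttled) = 0.5938.
Starting from Overloaded, the probability is 0.4844.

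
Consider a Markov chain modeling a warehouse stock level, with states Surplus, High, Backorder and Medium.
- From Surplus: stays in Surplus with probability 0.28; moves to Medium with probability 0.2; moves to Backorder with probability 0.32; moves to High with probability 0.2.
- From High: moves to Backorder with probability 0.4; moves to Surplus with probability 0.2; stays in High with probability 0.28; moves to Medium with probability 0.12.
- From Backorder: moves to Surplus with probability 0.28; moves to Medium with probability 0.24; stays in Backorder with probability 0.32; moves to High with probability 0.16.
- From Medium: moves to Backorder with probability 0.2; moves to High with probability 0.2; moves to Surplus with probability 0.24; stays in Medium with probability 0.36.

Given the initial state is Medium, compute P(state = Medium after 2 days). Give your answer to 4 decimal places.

0.2496

Propagate the distribution vector 2 days from Medium.
After 0 days: (0.0000, 0.0000, 0.0000, 1.0000)
After 1 day: (0.2400, 0.2000, 0.2000, 0.3600)
After 2 days: (0.2496, 0.2080, 0.2928, 0.2496)
P(in Medium after 2 days) = 0.2496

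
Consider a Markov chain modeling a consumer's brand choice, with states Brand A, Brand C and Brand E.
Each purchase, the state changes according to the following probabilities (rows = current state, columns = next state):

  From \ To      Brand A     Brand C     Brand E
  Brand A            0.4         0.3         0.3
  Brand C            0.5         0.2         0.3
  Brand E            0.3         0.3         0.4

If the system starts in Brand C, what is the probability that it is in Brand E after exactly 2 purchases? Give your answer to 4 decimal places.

0.3300

Sum over the intermediate state after 1 purchase:
P = P(Brand C→Brand A)·P(Brand A→Brand E) + P(Brand C→Brand C)·P(Brand C→Brand E) + P(Brand C→Brand E)·P(Brand E→Brand E)
  = 0.5×0.3 + 0.2×0.3 + 0.3×0.4
  = 0.1500 + 0.0600 + 0.1200 = 0.3300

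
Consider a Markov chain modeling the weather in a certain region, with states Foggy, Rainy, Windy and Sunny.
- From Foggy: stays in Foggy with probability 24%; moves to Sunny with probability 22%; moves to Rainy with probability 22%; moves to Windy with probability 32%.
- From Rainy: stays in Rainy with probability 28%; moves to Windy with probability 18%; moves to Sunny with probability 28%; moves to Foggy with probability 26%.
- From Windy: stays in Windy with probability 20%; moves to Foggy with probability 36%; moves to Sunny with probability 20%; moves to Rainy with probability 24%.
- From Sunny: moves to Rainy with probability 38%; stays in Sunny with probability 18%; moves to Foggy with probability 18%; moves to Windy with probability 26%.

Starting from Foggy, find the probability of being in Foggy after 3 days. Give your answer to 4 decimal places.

0.2609

Propagate the distribution vector 3 days from Foggy.
After 0 days: (1.0000, 0.0000, 0.0000, 0.0000)
After 1 day: (0.2400, 0.2200, 0.3200, 0.2200)
After 2 days: (0.2696, 0.2748, 0.2376, 0.2180)
After 3 days: (0.2609, 0.2761, 0.2399, 0.2230)
P(in Foggy after 3 days) = 0.2609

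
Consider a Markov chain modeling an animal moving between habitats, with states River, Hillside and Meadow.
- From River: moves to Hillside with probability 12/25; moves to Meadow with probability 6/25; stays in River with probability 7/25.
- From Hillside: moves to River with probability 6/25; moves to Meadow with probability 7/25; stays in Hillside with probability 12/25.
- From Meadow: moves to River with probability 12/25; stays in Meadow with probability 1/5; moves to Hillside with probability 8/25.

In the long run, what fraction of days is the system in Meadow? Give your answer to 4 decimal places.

Let the stationary distribution be π with π = πP and π_1 + π_2 + π_3 = 1.
π_1 = 0.28·π_1 + 0.24·π_2 + 0.48·π_3
π_2 = 0.48·π_1 + 0.48·π_2 + 0.32·π_3
Solving with the normalization constraint gives π = (0.3119, 0.4404, 0.2477).
So the stationary probability of Meadow is 0.2477.

0.2477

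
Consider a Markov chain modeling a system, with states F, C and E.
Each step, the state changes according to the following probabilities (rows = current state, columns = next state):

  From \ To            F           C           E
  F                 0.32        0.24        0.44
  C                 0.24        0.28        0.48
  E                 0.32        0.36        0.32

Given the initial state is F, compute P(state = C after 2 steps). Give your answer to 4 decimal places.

Sum over the intermediate state after 1 step:
P = P(F→F)·P(F→C) + P(F→C)·P(C→C) + P(F→E)·P(E→C)
  = 0.32×0.24 + 0.24×0.28 + 0.44×0.36
  = 0.0768 + 0.0672 + 0.1584 = 0.3024

0.3024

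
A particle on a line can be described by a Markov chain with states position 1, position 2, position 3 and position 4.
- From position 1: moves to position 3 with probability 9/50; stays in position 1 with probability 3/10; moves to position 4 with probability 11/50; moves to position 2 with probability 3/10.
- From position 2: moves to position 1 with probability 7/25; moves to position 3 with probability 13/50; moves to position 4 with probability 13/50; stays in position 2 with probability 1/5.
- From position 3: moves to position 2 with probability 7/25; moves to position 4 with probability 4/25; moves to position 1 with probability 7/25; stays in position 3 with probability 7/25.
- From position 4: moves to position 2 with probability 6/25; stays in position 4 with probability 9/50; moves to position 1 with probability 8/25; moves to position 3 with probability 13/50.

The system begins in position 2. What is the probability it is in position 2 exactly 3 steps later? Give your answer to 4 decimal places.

0.2571

Propagate the distribution vector 3 steps from position 2.
After 0 steps: (0.0000, 1.0000, 0.0000, 0.0000)
After 1 step: (0.2800, 0.2000, 0.2600, 0.2600)
After 2 steps: (0.2960, 0.2592, 0.2428, 0.2020)
After 3 steps: (0.2940, 0.2571, 0.2412, 0.2077)
P(in position 2 after 3 steps) = 0.2571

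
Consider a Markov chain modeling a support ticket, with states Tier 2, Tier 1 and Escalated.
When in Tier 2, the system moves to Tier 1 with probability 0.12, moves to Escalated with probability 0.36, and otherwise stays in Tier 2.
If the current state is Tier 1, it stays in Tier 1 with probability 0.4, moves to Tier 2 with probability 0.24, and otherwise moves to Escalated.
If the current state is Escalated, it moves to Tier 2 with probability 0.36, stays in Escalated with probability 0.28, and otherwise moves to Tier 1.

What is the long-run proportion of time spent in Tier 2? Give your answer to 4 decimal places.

0.3889

Let the stationary distribution be π with π = πP and π_1 + π_2 + π_3 = 1.
π_1 = 0.52·π_1 + 0.24·π_2 + 0.36·π_3
π_2 = 0.12·π_1 + 0.4·π_2 + 0.36·π_3
Solving with the normalization constraint gives π = (0.3889, 0.2778, 0.3333).
So the stationary probability of Tier 2 is 0.3889.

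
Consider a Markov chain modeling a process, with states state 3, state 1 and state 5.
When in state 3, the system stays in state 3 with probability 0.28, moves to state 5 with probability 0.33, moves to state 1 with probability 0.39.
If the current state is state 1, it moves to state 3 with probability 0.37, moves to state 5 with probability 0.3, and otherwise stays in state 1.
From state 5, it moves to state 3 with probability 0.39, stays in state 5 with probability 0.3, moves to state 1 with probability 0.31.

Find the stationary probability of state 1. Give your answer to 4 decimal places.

0.3445

Let the stationary distribution be π with π = πP and π_1 + π_2 + π_3 = 1.
π_1 = 0.28·π_1 + 0.37·π_2 + 0.39·π_3
π_2 = 0.39·π_1 + 0.33·π_2 + 0.31·π_3
Solving with the normalization constraint gives π = (0.3451, 0.3445, 0.3104).
So the stationary probability of state 1 is 0.3445.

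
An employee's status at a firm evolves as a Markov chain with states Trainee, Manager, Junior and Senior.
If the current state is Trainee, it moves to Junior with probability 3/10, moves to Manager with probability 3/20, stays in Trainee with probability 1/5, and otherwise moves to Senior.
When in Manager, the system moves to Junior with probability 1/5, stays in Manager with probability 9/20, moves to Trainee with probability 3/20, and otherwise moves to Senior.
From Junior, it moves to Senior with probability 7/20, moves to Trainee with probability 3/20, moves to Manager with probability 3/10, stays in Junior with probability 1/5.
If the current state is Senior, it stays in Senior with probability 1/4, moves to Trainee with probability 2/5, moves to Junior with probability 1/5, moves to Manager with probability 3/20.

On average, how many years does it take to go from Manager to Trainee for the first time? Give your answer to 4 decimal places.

4.7500

Let t(s) be the expected number of years to first reach Trainee from state s, with t(Trainee) = 0. Conditioning on the first year:
t(Manager) = 1 + 0.45·t(Manager) + 0.2·t(Junior) + 0.2·t(Senior)
t(Junior) = 1 + 0.3·t(Manager) + 0.2·t(Junior) + 0.35·t(Senior)
t(Senior) = 1 + 0.15·t(Manager) + 0.2·t(Junior) + 0.25·t(Senior)
Solving: t(Manager) = 4.7500, t(Junior) = 4.5625, t(Senior) = 3.5000.
Expected years from Manager to Trainee: 4.7500.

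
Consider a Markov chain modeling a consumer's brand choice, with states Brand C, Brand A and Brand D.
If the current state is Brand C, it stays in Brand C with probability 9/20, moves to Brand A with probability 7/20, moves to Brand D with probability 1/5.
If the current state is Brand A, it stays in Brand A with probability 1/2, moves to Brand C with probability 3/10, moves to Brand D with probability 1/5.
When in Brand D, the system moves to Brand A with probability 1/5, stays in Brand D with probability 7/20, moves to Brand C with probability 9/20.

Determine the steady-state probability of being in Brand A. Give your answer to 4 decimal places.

0.3702

Let the stationary distribution be π with π = πP and π_1 + π_2 + π_3 = 1.
π_1 = 0.45·π_1 + 0.3·π_2 + 0.45·π_3
π_2 = 0.35·π_1 + 0.5·π_2 + 0.2·π_3
Solving with the normalization constraint gives π = (0.3945, 0.3702, 0.2353).
So the stationary probability of Brand A is 0.3702.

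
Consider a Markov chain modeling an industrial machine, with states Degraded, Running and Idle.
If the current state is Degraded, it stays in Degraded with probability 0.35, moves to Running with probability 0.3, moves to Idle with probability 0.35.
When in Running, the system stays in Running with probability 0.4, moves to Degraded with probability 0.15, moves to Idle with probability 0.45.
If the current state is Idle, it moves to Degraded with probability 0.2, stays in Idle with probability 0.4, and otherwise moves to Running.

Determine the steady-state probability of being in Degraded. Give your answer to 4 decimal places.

0.2130

Let the stationary distribution be π with π = πP and π_1 + π_2 + π_3 = 1.
π_1 = 0.35·π_1 + 0.15·π_2 + 0.2·π_3
π_2 = 0.3·π_1 + 0.4·π_2 + 0.4·π_3
Solving with the normalization constraint gives π = (0.2130, 0.3787, 0.4083).
So the stationary probability of Degraded is 0.2130.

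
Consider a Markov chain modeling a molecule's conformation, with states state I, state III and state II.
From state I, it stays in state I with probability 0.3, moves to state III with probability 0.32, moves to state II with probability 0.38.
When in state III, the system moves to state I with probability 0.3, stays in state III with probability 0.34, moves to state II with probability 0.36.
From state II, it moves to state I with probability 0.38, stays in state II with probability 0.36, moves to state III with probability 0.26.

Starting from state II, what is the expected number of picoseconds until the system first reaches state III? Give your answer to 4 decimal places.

Let t(s) be the expected number of picoseconds to first reach state III from state s, with t(state III) = 0. Conditioning on the first picosecond:
t(state I) = 1 + 0.3·t(state I) + 0.38·t(state II)
t(state II) = 1 + 0.38·t(state I) + 0.36·t(state II)
Solving: t(state I) = 3.3597, t(state II) = 3.5573.
Expected picoseconds from state II to state III: 3.5573.

3.5573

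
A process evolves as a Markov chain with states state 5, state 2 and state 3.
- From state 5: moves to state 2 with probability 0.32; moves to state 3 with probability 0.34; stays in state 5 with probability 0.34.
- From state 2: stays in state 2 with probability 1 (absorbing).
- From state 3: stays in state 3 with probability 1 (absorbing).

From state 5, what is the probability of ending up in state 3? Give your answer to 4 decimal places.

Let h(s) be the probability of absorption at state 3 starting from transient state s. Then h(state 3) = 1 and h(state 2) = 0. By first-step analysis:
h(state 5) = 0.34·h(state 5) + 0.32·0 + 0.34·1
Solving: h(state 5) = 0.5152.
Starting from state 5, the probability is 0.5152.

0.5152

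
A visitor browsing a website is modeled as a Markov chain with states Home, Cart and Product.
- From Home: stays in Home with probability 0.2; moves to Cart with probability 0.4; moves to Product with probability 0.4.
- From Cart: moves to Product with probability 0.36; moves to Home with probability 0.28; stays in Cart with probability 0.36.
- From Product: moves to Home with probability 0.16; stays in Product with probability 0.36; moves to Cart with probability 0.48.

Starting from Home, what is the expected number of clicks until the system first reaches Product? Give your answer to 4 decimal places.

2.6000

Let t(s) be the expected number of clicks to first reach Product from state s, with t(Product) = 0. Conditioning on the first click:
t(Home) = 1 + 0.2·t(Home) + 0.4·t(Cart)
t(Cart) = 1 + 0.28·t(Home) + 0.36·t(Cart)
Solving: t(Home) = 2.6000, t(Cart) = 2.7000.
Expected clicks from Home to Product: 2.6000.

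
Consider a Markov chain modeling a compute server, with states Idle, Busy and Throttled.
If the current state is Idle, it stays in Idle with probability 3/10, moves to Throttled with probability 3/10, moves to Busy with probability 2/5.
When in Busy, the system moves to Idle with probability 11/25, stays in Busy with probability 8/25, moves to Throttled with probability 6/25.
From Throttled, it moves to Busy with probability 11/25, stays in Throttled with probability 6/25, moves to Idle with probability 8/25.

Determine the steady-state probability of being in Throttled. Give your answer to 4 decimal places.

Let the stationary distribution be π with π = πP and π_1 + π_2 + π_3 = 1.
π_1 = 0.3·π_1 + 0.44·π_2 + 0.32·π_3
π_2 = 0.4·π_1 + 0.32·π_2 + 0.44·π_3
Solving with the normalization constraint gives π = (0.3584, 0.3801, 0.2615).
So the stationary probability of Throttled is 0.2615.

0.2615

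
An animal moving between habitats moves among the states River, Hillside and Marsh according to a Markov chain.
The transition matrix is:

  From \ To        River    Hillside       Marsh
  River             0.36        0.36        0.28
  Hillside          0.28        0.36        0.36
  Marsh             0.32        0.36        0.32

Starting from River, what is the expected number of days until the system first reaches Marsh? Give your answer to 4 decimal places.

Let t(s) be the expected number of days to first reach Marsh from state s, with t(Marsh) = 0. Conditioning on the first day:
t(River) = 1 + 0.36·t(River) + 0.36·t(Hillside)
t(Hillside) = 1 + 0.28·t(River) + 0.36·t(Hillside)
Solving: t(River) = 3.2383, t(Hillside) = 2.9793.
Expected days from River to Marsh: 3.2383.

3.2383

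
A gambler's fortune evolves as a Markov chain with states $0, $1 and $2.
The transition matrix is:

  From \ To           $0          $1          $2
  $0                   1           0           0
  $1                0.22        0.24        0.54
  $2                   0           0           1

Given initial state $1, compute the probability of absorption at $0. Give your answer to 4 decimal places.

Let h(s) be the probability of absorption at $0 starting from transient state s. Then h($0) = 1 and h($2) = 0. By first-step analysis:
h($1) = 0.22·1 + 0.24·h($1) + 0.54·0
Solving: h($1) = 0.2895.
Starting from $1, the probability is 0.2895.

0.2895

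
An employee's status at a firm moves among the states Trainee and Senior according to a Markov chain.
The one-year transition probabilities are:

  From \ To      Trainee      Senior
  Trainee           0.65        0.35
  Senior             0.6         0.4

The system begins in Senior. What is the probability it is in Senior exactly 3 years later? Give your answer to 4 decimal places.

Propagate the distribution vector 3 years from Senior.
After 0 years: (0.0000, 1.0000)
After 1 year: (0.6000, 0.4000)
After 2 years: (0.6300, 0.3700)
After 3 years: (0.6315, 0.3685)
P(in Senior after 3 years) = 0.3685

0.3685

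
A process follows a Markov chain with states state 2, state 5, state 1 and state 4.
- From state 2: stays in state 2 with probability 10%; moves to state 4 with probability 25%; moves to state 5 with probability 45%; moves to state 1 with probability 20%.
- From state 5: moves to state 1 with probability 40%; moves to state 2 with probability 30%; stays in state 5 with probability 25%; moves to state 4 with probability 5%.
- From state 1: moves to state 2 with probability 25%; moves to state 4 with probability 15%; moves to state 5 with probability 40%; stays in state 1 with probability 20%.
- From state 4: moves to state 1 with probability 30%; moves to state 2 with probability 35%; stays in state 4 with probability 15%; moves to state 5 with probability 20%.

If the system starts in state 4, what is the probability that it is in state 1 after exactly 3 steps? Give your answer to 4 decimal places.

Propagate the distribution vector 3 steps from state 4.
After 0 steps: (0.0000, 0.0000, 0.0000, 1.0000)
After 1 step: (0.3500, 0.2000, 0.3000, 0.1500)
After 2 steps: (0.2225, 0.3575, 0.2550, 0.1650)
After 3 steps: (0.2510, 0.3245, 0.2880, 0.1365)
P(in state 1 after 3 steps) = 0.2880

0.2880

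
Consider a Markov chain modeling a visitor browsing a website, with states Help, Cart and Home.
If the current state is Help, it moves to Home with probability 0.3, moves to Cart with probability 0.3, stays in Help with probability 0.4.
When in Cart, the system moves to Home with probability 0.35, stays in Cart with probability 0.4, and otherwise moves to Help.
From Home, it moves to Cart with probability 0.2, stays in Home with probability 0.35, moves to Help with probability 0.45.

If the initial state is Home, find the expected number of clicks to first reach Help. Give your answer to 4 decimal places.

2.5000

Let t(s) be the expected number of clicks to first reach Help from state s, with t(Help) = 0. Conditioning on the first click:
t(Cart) = 1 + 0.4·t(Cart) + 0.35·t(Home)
t(Home) = 1 + 0.2·t(Cart) + 0.35·t(Home)
Solving: t(Cart) = 3.1250, t(Home) = 2.5000.
Expected clicks from Home to Help: 2.5000.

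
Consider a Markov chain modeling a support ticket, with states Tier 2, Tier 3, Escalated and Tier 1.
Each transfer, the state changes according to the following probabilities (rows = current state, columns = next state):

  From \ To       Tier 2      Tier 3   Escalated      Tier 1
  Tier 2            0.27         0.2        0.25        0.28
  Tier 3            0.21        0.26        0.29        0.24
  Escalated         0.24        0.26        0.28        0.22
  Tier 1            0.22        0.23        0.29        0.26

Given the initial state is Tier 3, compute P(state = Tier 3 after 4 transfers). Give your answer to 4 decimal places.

Propagate the distribution vector 4 transfers from Tier 3.
After 0 transfers: (0.0000, 1.0000, 0.0000, 0.0000)
After 1 transfer: (0.2100, 0.2600, 0.2900, 0.2400)
After 2 transfers: (0.2337, 0.2402, 0.2787, 0.2474)
After 3 transfers: (0.2349, 0.2386, 0.2779, 0.2487)
After 4 transfers: (0.2349, 0.2384, 0.2778, 0.2488)
P(in Tier 3 after 4 transfers) = 0.2384

0.2384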